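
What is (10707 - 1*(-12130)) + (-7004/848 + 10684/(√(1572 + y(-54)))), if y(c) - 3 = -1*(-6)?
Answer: 4839693/212 + 10684*√1581/1581 ≈ 23097.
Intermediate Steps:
y(c) = 9 (y(c) = 3 - 1*(-6) = 3 + 6 = 9)
(10707 - 1*(-12130)) + (-7004/848 + 10684/(√(1572 + y(-54)))) = (10707 - 1*(-12130)) + (-7004/848 + 10684/(√(1572 + 9))) = (10707 + 12130) + (-7004*1/848 + 10684/(√1581)) = 22837 + (-1751/212 + 10684*(√1581/1581)) = 22837 + (-1751/212 + 10684*√1581/1581) = 4839693/212 + 10684*√1581/1581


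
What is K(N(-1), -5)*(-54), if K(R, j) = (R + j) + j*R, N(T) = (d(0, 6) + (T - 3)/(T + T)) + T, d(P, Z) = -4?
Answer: -378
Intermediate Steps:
N(T) = -4 + T + (-3 + T)/(2*T) (N(T) = (-4 + (T - 3)/(T + T)) + T = (-4 + (-3 + T)/((2*T))) + T = (-4 + (-3 + T)*(1/(2*T))) + T = (-4 + (-3 + T)/(2*T)) + T = -4 + T + (-3 + T)/(2*T))
K(R, j) = R + j + R*j (K(R, j) = (R + j) + R*j = R + j + R*j)
K(N(-1), -5)*(-54) = ((-7/2 - 1 - 3/2/(-1)) - 5 + (-7/2 - 1 - 3/2/(-1))*(-5))*(-54) = ((-7/2 - 1 - 3/2*(-1)) - 5 + (-7/2 - 1 - 3/2*(-1))*(-5))*(-54) = ((-7/2 - 1 + 3/2) - 5 + (-7/2 - 1 + 3/2)*(-5))*(-54) = (-3 - 5 - 3*(-5))*(-54) = (-3 - 5 + 15)*(-54) = 7*(-54) = -378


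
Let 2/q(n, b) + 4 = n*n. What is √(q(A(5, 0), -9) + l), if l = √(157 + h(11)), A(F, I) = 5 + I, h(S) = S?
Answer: √(42 + 882*√42)/21 ≈ 3.6134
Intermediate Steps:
l = 2*√42 (l = √(157 + 11) = √168 = 2*√42 ≈ 12.961)
q(n, b) = 2/(-4 + n²) (q(n, b) = 2/(-4 + n*n) = 2/(-4 + n²))
√(q(A(5, 0), -9) + l) = √(2/(-4 + (5 + 0)²) + 2*√42) = √(2/(-4 + 5²) + 2*√42) = √(2/(-4 + 25) + 2*√42) = √(2/21 + 2*√42)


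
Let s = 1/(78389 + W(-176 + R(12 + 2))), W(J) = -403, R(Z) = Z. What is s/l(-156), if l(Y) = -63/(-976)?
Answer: 488/2456559 ≈ 0.00019865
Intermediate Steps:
l(Y) = 63/976 (l(Y) = -63*(-1/976) = 63/976)
s = 1/77986 (s = 1/(78389 - 403) = 1/77986 ≈ 1.2823e-5)
s/l(-156) = 1/(77986*(63/976)) = (1/77986)*(976/63) = 488/2456559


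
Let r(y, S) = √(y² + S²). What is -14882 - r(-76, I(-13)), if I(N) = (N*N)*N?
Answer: -14882 - √4832585 ≈ -17080.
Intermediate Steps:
I(N) = N³ (I(N) = N²*N = N³)
r(y, S) = √(S² + y²)
-14882 - r(-76, I(-13)) = -14882 - √(((-13)³)² + (-76)²) = -14882 - √((-2197)² + 5776) = -14882 - √(4826809 + 5776) = -14882 - √4832585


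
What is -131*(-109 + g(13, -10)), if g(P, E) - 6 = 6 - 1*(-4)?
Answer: 12183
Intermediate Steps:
g(P, E) = 16 (g(P, E) = 6 + (6 - 1*(-4)) = 6 + (6 + 4) = 6 + 10 = 16)
-131*(-109 + g(13, -10)) = -131*(-109 + 16) = -131*(-93) = 12183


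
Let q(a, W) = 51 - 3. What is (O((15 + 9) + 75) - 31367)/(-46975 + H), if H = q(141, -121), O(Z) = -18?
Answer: 31385/46927 ≈ 0.66881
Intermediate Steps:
q(a, W) = 48
H = 48
(O((15 + 9) + 75) - 31367)/(-46975 + H) = (-18 - 31367)/(-46975 + 48) = -31385/(-46927) = -31385*(-1/46927) = 31385/46927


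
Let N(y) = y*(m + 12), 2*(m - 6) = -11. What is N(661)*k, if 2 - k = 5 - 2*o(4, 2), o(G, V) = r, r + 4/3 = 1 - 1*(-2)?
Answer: 16525/6 ≈ 2754.2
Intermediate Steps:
m = ½ (m = 6 + (½)*(-11) = 6 - 11/2 = ½ ≈ 0.50000)
r = 5/3 (r = -4/3 + (1 - 1*(-2)) = -4/3 + (1 + 2) = -4/3 + 3 = 5/3 ≈ 1.6667)
o(G, V) = 5/3
N(y) = 25*y/2 (N(y) = y*(½ + 12) = y*(25/2) = 25*y/2)
k = ⅓ (k = 2 - (5 - 2*5/3) = 2 - (5 - 10/3) = 2 - 1*5/3 = 2 - 5/3 = ⅓ ≈ 0.33333)
N(661)*k = ((25/2)*661)*(⅓) = (16525/2)*(⅓) = 16525/6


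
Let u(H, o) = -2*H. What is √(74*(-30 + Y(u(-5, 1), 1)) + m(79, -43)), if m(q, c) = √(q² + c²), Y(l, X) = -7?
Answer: √(-2738 + √8090) ≈ 51.459*I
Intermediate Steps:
m(q, c) = √(c² + q²)
√(74*(-30 + Y(u(-5, 1), 1)) + m(79, -43)) = √(74*(-30 - 7) + √((-43)² + 79²)) = √(74*(-37) + √(1849 + 6241)) = √(-2738 + √8090)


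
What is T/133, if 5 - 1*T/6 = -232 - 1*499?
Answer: 4416/133 ≈ 33.203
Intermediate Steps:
T = 4416 (T = 30 - 6*(-232 - 1*499) = 30 - 6*(-232 - 499) = 30 - 6*(-731) = 30 + 4386 = 4416)
T/133 = 4416/133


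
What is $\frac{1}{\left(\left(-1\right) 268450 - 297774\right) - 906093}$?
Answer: $- \frac{1}{1472317} \approx -6.792 \cdot 10^{-7}$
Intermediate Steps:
$\frac{1}{\left(\left(-1\right) 268450 - 297774\right) - 906093} = \frac{1}{\left(-268450 - 297774\right) - 906093} = \frac{1}{-566224 - 906093} = \frac{1}{-1472317} = - \frac{1}{1472317}$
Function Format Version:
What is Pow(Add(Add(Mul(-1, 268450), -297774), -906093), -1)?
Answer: Rational(-1, 1472317) ≈ -6.7920e-7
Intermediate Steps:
Pow(Add(Add(Mul(-1, 268450), -297774), -906093), -1) = Pow(Add(Add(-268450, -297774), -906093), -1) = Pow(Add(-566224, -906093), -1) = Pow(-1472317, -1) = Rational(-1, 1472317)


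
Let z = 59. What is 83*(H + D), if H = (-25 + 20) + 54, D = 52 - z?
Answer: 3486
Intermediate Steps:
D = -7 (D = 52 - 1*59 = 52 - 59 = -7)
H = 49 (H = -5 + 54 = 49)
83*(H + D) = 83*(49 - 7) = 83*42 = 3486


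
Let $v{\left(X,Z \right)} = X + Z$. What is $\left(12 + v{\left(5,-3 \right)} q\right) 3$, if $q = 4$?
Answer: $60$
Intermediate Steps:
$\left(12 + v{\left(5,-3 \right)} q\right) 3 = \left(12 + \left(5 - 3\right) 4\right) 3 = \left(12 + 2 \cdot 4\right) 3 = \left(12 + 8\right) 3 = 20 \cdot 3 = 60$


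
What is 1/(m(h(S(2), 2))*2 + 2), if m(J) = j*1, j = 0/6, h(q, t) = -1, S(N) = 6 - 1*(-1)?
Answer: 1/2 ≈ 0.50000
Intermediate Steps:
S(N) = 7 (S(N) = 6 + 1 = 7)
j = 0 (j = 0*(1/6) = 0)
m(J) = 0 (m(J) = 0*1 = 0)
1/(m(h(S(2), 2))*2 + 2) = 1/(0*2 + 2) = 1/(0 + 2) = 1/2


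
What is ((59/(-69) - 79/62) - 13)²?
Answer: 4189066729/18301284 ≈ 228.89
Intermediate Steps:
((59/(-69) - 79/62) - 13)² = ((59*(-1/69) - 79*1/62) - 13)² = ((-59/69 - 79/62) - 13)² = (-9109/4278 - 13)² = (-64723/4278)² = 4189066729/18301284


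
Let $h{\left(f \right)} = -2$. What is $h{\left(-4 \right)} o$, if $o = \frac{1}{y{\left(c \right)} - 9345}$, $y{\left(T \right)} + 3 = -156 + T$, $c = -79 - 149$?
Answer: $\frac{1}{4866} \approx 0.00020551$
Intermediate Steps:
$c = -228$ ($c = -79 - 149 = -228$)
$y{\left(T \right)} = -159 + T$ ($y{\left(T \right)} = -3 + \left(-156 + T\right) = -159 + T$)
$o = - \frac{1}{9732}$ ($o = \frac{1}{\left(-159 - 228\right) - 9345} = \frac{1}{-387 - 9345} = \frac{1}{-9732} = - \frac{1}{9732} \approx -0.00010275$)
$h{\left(-4 \right)} o = \left(-2\right) \left(- \frac{1}{9732}\right) = \frac{1}{4866}$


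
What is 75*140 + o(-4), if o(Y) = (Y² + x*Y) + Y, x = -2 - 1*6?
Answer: 10544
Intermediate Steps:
x = -8 (x = -2 - 6 = -8)
o(Y) = Y² - 7*Y (o(Y) = (Y² - 8*Y) + Y = Y² - 7*Y)
75*140 + o(-4) = 75*140 - 4*(-7 - 4) = 10500 - 4*(-11) = 10500 + 44 = 10544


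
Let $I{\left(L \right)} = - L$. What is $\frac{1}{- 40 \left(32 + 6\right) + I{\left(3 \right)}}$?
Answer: $- \frac{1}{1523} \approx -0.0006566$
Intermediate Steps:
$\frac{1}{- 40 \left(32 + 6\right) + I{\left(3 \right)}} = \frac{1}{- 40 \left(32 + 6\right) - 3} = \frac{1}{\left(-40\right) 38 - 3} = \frac{1}{-1520 - 3} = \frac{1}{-1523} = - \frac{1}{1523}$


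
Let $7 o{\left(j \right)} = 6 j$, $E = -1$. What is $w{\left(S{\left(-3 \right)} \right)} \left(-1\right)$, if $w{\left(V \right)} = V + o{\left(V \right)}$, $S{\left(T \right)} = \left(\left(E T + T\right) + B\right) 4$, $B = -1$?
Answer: $\frac{52}{7} \approx 7.4286$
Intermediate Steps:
$o{\left(j \right)} = \frac{6 j}{7}$
$S{\left(T \right)} = -4$ ($S{\left(T \right)} = \left(\left(- T + T\right) - 1\right) 4 = \left(0 - 1\right) 4 = \left(-1\right) 4 = -4$)
$w{\left(V \right)} = \frac{13 V}{7}$ ($w{\left(V \right)} = V + \frac{6 V}{7} = \frac{13 V}{7}$)
$w{\left(S{\left(-3 \right)} \right)} \left(-1\right) = \frac{13}{7} \left(-4\right) \left(-1\right) = \left(- \frac{52}{7}\right) \left(-1\right) = \frac{52}{7}$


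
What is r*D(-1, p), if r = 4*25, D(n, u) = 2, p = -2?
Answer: 200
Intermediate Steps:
r = 100
r*D(-1, p) = 100*2 = 200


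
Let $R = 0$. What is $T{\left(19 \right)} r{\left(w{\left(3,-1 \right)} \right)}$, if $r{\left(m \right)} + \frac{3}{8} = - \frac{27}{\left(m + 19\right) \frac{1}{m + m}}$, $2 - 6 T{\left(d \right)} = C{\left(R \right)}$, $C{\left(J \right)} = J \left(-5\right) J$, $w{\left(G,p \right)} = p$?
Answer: $\frac{7}{8} \approx 0.875$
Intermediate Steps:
$C{\left(J \right)} = - 5 J^{2}$ ($C{\left(J \right)} = - 5 J J = - 5 J^{2}$)
$T{\left(d \right)} = \frac{1}{3}$ ($T{\left(d \right)} = \frac{1}{3} - \frac{\left(-5\right) 0^{2}}{6} = \frac{1}{3} - \frac{\left(-5\right) 0}{6} = \frac{1}{3} - 0 = \frac{1}{3} + 0 = \frac{1}{3}$)
$r{\left(m \right)} = - \frac{3}{8} - \frac{54 m}{19 + m}$ ($r{\left(m \right)} = - \frac{3}{8} - \frac{27}{\left(m + 19\right) \frac{1}{m + m}} = - \frac{3}{8} - \frac{27}{\left(19 + m\right) \frac{1}{2 m}} = - \frac{3}{8} - \frac{27}{\frac{1}{2} \frac{1}{m} \left(19 + m\right)} = - \frac{3}{8} - 27 \frac{2 m}{19 + m} = - \frac{3}{8} - \frac{54 m}{19 + m}$)
$T{\left(19 \right)} r{\left(w{\left(3,-1 \right)} \right)} = \frac{\frac{3}{8} \frac{1}{19 - 1} \left(-19 - -145\right)}{3} = \frac{\frac{3}{8} \cdot \frac{1}{18} \left(-19 + 145\right)}{3} = \frac{\frac{3}{8} \cdot \frac{1}{18} \cdot 126}{3} = \frac{1}{3} \cdot \frac{21}{8} = \frac{7}{8}$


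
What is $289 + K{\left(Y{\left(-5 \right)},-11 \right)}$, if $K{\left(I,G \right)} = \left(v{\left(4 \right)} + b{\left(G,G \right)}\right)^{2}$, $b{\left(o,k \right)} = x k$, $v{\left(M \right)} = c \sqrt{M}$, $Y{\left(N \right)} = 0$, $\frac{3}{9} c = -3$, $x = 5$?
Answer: $5618$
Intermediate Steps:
$c = -9$ ($c = 3 \left(-3\right) = -9$)
$v{\left(M \right)} = - 9 \sqrt{M}$
$b{\left(o,k \right)} = 5 k$
$K{\left(I,G \right)} = \left(-18 + 5 G\right)^{2}$ ($K{\left(I,G \right)} = \left(- 9 \sqrt{4} + 5 G\right)^{2} = \left(\left(-9\right) 2 + 5 G\right)^{2} = \left(-18 + 5 G\right)^{2}$)
$289 + K{\left(Y{\left(-5 \right)},-11 \right)} = 289 + \left(-18 + 5 \left(-11\right)\right)^{2} = 289 + \left(-18 - 55\right)^{2} = 289 + \left(-73\right)^{2} = 289 + 5329 = 5618$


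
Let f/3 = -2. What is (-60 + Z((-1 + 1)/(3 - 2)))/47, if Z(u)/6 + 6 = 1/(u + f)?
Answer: -97/47 ≈ -2.0638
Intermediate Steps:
f = -6 (f = 3*(-2) = -6)
Z(u) = -36 + 6/(-6 + u) (Z(u) = -36 + 6/(u - 6) = -36 + 6/(-6 + u))
(-60 + Z((-1 + 1)/(3 - 2)))/47 = (-60 + 6*(37 - 6*(-1 + 1)/(3 - 2))/(-6 + (-1 + 1)/(3 - 2)))/47 = (-60 + 6*(37 - 0/1)/(-6 + 0/1))/47 = (-60 + 6*(37 - 0)/(-6 + 0*1))/47 = (-60 + 6*(37 - 6*0)/(-6 + 0))/47 = (-60 + 6*(37 + 0)/(-6))/47 = (-60 + 6*(-⅙)*37)/47 = (-60 - 37)/47 = (1/47)*(-97) = -97/47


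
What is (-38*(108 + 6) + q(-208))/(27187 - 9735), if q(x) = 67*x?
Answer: -4567/4363 ≈ -1.0468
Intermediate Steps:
(-38*(108 + 6) + q(-208))/(27187 - 9735) = (-38*(108 + 6) + 67*(-208))/(27187 - 9735) = (-38*114 - 13936)/17452 = (-4332 - 13936)*(1/17452) = -18268*1/17452 = -4567/4363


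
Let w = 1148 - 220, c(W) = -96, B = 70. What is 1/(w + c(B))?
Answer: 1/832 ≈ 0.0012019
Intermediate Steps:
w = 928
1/(w + c(B)) = 1/(928 - 96) = 1/832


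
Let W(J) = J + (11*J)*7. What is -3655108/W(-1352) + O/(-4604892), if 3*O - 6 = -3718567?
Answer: 265032694447/7587710793 ≈ 34.929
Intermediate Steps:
W(J) = 78*J (W(J) = J + 77*J = 78*J)
O = -3718561/3 (O = 2 + (1/3)*(-3718567) = 2 - 3718567/3 = -3718561/3 ≈ -1.2395e+6)
-3655108/W(-1352) + O/(-4604892) = -3655108/(78*(-1352)) - 3718561/3/(-4604892) = -3655108/(-105456) - 3718561/3*(-1/4604892) = -3655108*(-1/105456) + 3718561/13814676 = 913777/26364 + 3718561/13814676 = 265032694447/7587710793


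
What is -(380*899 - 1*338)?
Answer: -341282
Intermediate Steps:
-(380*899 - 1*338) = -(341620 - 338) = -1*341282 = -341282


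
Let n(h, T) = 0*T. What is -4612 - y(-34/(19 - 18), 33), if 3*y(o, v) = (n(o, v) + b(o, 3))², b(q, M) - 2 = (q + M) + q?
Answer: -5935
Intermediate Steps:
b(q, M) = 2 + M + 2*q (b(q, M) = 2 + ((q + M) + q) = 2 + ((M + q) + q) = 2 + (M + 2*q) = 2 + M + 2*q)
n(h, T) = 0
y(o, v) = (5 + 2*o)²/3 (y(o, v) = (0 + (2 + 3 + 2*o))²/3 = (0 + (5 + 2*o))²/3 = (5 + 2*o)²/3)
-4612 - y(-34/(19 - 18), 33) = -4612 - (5 + 2*(-34/(19 - 18)))²/3 = -4612 - (5 + 2*(-34/1))²/3 = -4612 - (5 + 2*(-34*1))²/3 = -4612 - (5 + 2*(-34))²/3 = -4612 - (5 - 68)²/3 = -4612 - (-63)²/3 = -4612 - 3969/3 = -4612 - 1*1323 = -4612 - 1323 = -5935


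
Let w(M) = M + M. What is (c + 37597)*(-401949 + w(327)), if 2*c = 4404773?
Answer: -1797788357265/2 ≈ -8.9889e+11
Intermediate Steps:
c = 4404773/2 (c = (½)*4404773 = 4404773/2 ≈ 2.2024e+6)
w(M) = 2*M
(c + 37597)*(-401949 + w(327)) = (4404773/2 + 37597)*(-401949 + 2*327) = 4479967*(-401949 + 654)/2 = (4479967/2)*(-401295) = -1797788357265/2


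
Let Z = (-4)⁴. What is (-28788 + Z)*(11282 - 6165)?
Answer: -145998244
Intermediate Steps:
Z = 256
(-28788 + Z)*(11282 - 6165) = (-28788 + 256)*(11282 - 6165) = -28532*5117 = -145998244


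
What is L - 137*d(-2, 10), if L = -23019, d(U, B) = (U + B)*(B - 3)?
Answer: -30691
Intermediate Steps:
d(U, B) = (-3 + B)*(B + U) (d(U, B) = (B + U)*(-3 + B) = (-3 + B)*(B + U))
L - 137*d(-2, 10) = -23019 - 137*(10² - 3*10 - 3*(-2) + 10*(-2)) = -23019 - 137*(100 - 30 + 6 - 20) = -23019 - 137*56 = -23019 - 7672 = -30691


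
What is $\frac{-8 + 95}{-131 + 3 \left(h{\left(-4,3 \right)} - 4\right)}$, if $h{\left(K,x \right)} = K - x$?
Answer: $- \frac{87}{164} \approx -0.53049$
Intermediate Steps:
$\frac{-8 + 95}{-131 + 3 \left(h{\left(-4,3 \right)} - 4\right)} = \frac{-8 + 95}{-131 + 3 \left(\left(-4 - 3\right) - 4\right)} = \frac{87}{-131 + 3 \left(\left(-4 - 3\right) - 4\right)} = \frac{87}{-131 + 3 \left(-7 - 4\right)} = \frac{87}{-131 + 3 \left(-11\right)} = \frac{87}{-131 - 33} = \frac{87}{-164} = 87 \left(- \frac{1}{164}\right) = - \frac{87}{164}$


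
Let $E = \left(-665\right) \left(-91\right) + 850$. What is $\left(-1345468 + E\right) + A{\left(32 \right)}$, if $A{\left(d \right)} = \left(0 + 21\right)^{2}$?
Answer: $-1283662$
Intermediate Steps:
$E = 61365$ ($E = 60515 + 850 = 61365$)
$A{\left(d \right)} = 441$ ($A{\left(d \right)} = 21^{2} = 441$)
$\left(-1345468 + E\right) + A{\left(32 \right)} = \left(-1345468 + 61365\right) + 441 = -1284103 + 441 = -1283662$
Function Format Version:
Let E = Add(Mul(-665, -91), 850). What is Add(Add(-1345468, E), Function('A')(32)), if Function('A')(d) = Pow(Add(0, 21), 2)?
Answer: -1283662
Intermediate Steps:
E = 61365 (E = Add(60515, 850) = 61365)
Function('A')(d) = 441 (Function('A')(d) = Pow(21, 2) = 441)
Add(Add(-1345468, E), Function('A')(32)) = Add(Add(-1345468, 61365), 441) = Add(-1284103, 441) = -1283662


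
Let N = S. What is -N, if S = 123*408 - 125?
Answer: -50059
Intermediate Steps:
S = 50059 (S = 50184 - 125 = 50059)
N = 50059
-N = -1*50059 = -50059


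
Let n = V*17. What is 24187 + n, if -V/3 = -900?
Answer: 70087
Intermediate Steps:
V = 2700 (V = -3*(-900) = 2700)
n = 45900 (n = 2700*17 = 45900)
24187 + n = 24187 + 45900 = 70087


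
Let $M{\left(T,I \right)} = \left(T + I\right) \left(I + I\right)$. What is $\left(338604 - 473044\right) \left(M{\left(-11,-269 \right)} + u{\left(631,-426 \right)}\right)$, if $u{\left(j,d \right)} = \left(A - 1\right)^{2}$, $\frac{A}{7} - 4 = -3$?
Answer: $-20256881440$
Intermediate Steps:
$M{\left(T,I \right)} = 2 I \left(I + T\right)$ ($M{\left(T,I \right)} = \left(I + T\right) 2 I = 2 I \left(I + T\right)$)
$A = 7$ ($A = 28 + 7 \left(-3\right) = 28 - 21 = 7$)
$u{\left(j,d \right)} = 36$ ($u{\left(j,d \right)} = \left(7 - 1\right)^{2} = 6^{2} = 36$)
$\left(338604 - 473044\right) \left(M{\left(-11,-269 \right)} + u{\left(631,-426 \right)}\right) = \left(338604 - 473044\right) \left(2 \left(-269\right) \left(-269 - 11\right) + 36\right) = - 134440 \left(2 \left(-269\right) \left(-280\right) + 36\right) = - 134440 \left(150640 + 36\right) = \left(-134440\right) 150676 = -20256881440$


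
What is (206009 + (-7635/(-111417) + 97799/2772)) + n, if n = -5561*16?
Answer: 12052105574965/102949308 ≈ 1.1707e+5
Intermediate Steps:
n = -88976
(206009 + (-7635/(-111417) + 97799/2772)) + n = (206009 + (-7635/(-111417) + 97799/2772)) - 88976 = (206009 + (-7635*(-1/111417) + 97799*(1/2772))) - 88976 = (206009 + (2545/37139 + 97799/2772)) - 88976 = (206009 + 3639211801/102949308) - 88976 = 21212123203573/102949308 - 88976 = 12052105574965/102949308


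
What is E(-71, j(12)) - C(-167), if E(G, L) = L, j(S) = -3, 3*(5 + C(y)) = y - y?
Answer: 2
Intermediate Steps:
C(y) = -5 (C(y) = -5 + (y - y)/3 = -5 + (1/3)*0 = -5 + 0 = -5)
E(-71, j(12)) - C(-167) = -3 - 1*(-5) = -3 + 5 = 2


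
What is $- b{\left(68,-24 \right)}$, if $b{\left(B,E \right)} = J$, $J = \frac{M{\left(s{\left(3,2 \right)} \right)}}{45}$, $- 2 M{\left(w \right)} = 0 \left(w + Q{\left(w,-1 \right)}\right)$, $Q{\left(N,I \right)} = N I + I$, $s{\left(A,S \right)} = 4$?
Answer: $0$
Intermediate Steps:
$Q{\left(N,I \right)} = I + I N$ ($Q{\left(N,I \right)} = I N + I = I + I N$)
$M{\left(w \right)} = 0$ ($M{\left(w \right)} = - \frac{0 \left(w - \left(1 + w\right)\right)}{2} = - \frac{0 \left(-1\right)}{2} = \left(- \frac{1}{2}\right) 0 = 0$)
$J = 0$ ($J = \frac{0}{45} = 0 \cdot \frac{1}{45} = 0$)
$b{\left(B,E \right)} = 0$
$- b{\left(68,-24 \right)} = \left(-1\right) 0 = 0$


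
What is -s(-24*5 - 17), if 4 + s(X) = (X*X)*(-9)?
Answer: 168925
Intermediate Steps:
s(X) = -4 - 9*X² (s(X) = -4 + (X*X)*(-9) = -4 + X²*(-9) = -4 - 9*X²)
-s(-24*5 - 17) = -(-4 - 9*(-24*5 - 17)²) = -(-4 - 9*(-120 - 17)²) = -(-4 - 9*(-137)²) = -(-4 - 9*18769) = -(-4 - 168921) = -1*(-168925) = 168925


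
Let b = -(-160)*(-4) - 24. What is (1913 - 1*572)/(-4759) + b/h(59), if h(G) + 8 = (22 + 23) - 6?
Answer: -3201547/147529 ≈ -21.701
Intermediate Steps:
b = -664 (b = -32*20 - 24 = -640 - 24 = -664)
h(G) = 31 (h(G) = -8 + ((22 + 23) - 6) = -8 + (45 - 6) = -8 + 39 = 31)
(1913 - 1*572)/(-4759) + b/h(59) = (1913 - 1*572)/(-4759) - 664/31 = (1913 - 572)*(-1/4759) - 664*1/31 = 1341*(-1/4759) - 664/31 = -1341/4759 - 664/31 = -3201547/147529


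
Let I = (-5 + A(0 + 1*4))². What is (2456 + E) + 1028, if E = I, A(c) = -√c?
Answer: 3533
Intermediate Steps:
I = 49 (I = (-5 - √(0 + 1*4))² = (-5 - √(0 + 4))² = (-5 - √4)² = (-5 - 1*2)² = (-5 - 2)² = (-7)² = 49)
E = 49
(2456 + E) + 1028 = (2456 + 49) + 1028 = 2505 + 1028 = 3533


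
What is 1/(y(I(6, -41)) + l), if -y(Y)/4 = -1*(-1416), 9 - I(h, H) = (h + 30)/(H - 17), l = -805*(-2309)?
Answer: 1/1853081 ≈ 5.3964e-7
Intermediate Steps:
l = 1858745
I(h, H) = 9 - (30 + h)/(-17 + H) (I(h, H) = 9 - (h + 30)/(H - 17) = 9 - (30 + h)/(-17 + H))
y(Y) = -5664 (y(Y) = -(-4)*(-1416) = -4*1416 = -5664)
1/(y(I(6, -41)) + l) = 1/(-5664 + 1858745) = 1/1853081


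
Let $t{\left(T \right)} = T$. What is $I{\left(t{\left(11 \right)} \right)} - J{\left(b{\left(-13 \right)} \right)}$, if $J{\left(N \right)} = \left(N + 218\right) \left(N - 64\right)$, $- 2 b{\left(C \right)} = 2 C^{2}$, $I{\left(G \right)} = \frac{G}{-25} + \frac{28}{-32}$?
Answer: $\frac{2283137}{200} \approx 11416.0$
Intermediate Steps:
$I{\left(G \right)} = - \frac{7}{8} - \frac{G}{25}$ ($I{\left(G \right)} = G \left(- \frac{1}{25}\right) + 28 \left(- \frac{1}{32}\right) = - \frac{G}{25} - \frac{7}{8} = - \frac{7}{8} - \frac{G}{25}$)
$b{\left(C \right)} = - C^{2}$ ($b{\left(C \right)} = - \frac{2 C^{2}}{2} = - C^{2}$)
$J{\left(N \right)} = \left(-64 + N\right) \left(218 + N\right)$ ($J{\left(N \right)} = \left(218 + N\right) \left(-64 + N\right) = \left(-64 + N\right) \left(218 + N\right)$)
$I{\left(t{\left(11 \right)} \right)} - J{\left(b{\left(-13 \right)} \right)} = \left(- \frac{7}{8} - \frac{11}{25}\right) - \left(-13952 + \left(- \left(-13\right)^{2}\right)^{2} + 154 \left(- \left(-13\right)^{2}\right)\right) = \left(- \frac{7}{8} - \frac{11}{25}\right) - \left(-13952 + \left(\left(-1\right) 169\right)^{2} + 154 \left(\left(-1\right) 169\right)\right) = - \frac{263}{200} - \left(-13952 + \left(-169\right)^{2} + 154 \left(-169\right)\right) = - \frac{263}{200} - \left(-13952 + 28561 - 26026\right) = - \frac{263}{200} - -11417 = - \frac{263}{200} + 11417 = \frac{2283137}{200}$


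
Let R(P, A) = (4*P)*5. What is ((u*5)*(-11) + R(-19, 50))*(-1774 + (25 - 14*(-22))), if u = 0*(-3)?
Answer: 547580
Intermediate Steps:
R(P, A) = 20*P
u = 0
((u*5)*(-11) + R(-19, 50))*(-1774 + (25 - 14*(-22))) = ((0*5)*(-11) + 20*(-19))*(-1774 + (25 - 14*(-22))) = (0*(-11) - 380)*(-1774 + (25 + 308)) = (0 - 380)*(-1774 + 333) = -380*(-1441) = 547580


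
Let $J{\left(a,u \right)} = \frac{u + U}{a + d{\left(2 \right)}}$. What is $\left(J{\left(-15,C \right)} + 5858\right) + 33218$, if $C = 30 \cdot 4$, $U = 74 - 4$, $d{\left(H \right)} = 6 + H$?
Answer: $\frac{273342}{7} \approx 39049.0$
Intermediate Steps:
$U = 70$
$C = 120$
$J{\left(a,u \right)} = \frac{70 + u}{8 + a}$ ($J{\left(a,u \right)} = \frac{u + 70}{a + \left(6 + 2\right)} = \frac{70 + u}{a + 8} = \frac{70 + u}{8 + a}$)
$\left(J{\left(-15,C \right)} + 5858\right) + 33218 = \left(\frac{70 + 120}{8 - 15} + 5858\right) + 33218 = \left(\frac{1}{-7} \cdot 190 + 5858\right) + 33218 = \left(\left(- \frac{1}{7}\right) 190 + 5858\right) + 33218 = \left(- \frac{190}{7} + 5858\right) + 33218 = \frac{40816}{7} + 33218 = \frac{273342}{7}$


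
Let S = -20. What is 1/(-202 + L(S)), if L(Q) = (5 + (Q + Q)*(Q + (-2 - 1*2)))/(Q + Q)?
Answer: -8/1809 ≈ -0.0044223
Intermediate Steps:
L(Q) = (5 + 2*Q*(-4 + Q))/(2*Q) (L(Q) = (5 + (2*Q)*(Q + (-2 - 2)))/((2*Q)) = (5 + (2*Q)*(Q - 4))*(1/(2*Q)) = (5 + (2*Q)*(-4 + Q))*(1/(2*Q)) = (5 + 2*Q*(-4 + Q))*(1/(2*Q)) = (5 + 2*Q*(-4 + Q))/(2*Q))
1/(-202 + L(S)) = 1/(-202 + (-4 - 20 + (5/2)/(-20))) = 1/(-202 + (-4 - 20 + (5/2)*(-1/20))) = 1/(-202 + (-4 - 20 - ⅛)) = 1/(-202 - 193/8) = 1/(-1809/8) = -8/1809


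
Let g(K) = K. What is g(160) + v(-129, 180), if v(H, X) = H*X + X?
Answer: -22880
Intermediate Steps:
v(H, X) = X + H*X
g(160) + v(-129, 180) = 160 + 180*(1 - 129) = 160 + 180*(-128) = 160 - 23040 = -22880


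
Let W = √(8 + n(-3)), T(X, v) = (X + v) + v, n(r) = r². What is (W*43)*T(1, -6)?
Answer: -473*√17 ≈ -1950.2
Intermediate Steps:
T(X, v) = X + 2*v
W = √17 (W = √(8 + (-3)²) = √(8 + 9) = √17 ≈ 4.1231)
(W*43)*T(1, -6) = (√17*43)*(1 + 2*(-6)) = (43*√17)*(1 - 12) = (43*√17)*(-11) = -473*√17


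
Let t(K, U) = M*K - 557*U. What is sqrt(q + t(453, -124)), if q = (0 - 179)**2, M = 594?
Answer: sqrt(370191) ≈ 608.43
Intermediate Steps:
t(K, U) = -557*U + 594*K (t(K, U) = 594*K - 557*U = -557*U + 594*K)
q = 32041 (q = (-179)**2 = 32041)
sqrt(q + t(453, -124)) = sqrt(32041 + (-557*(-124) + 594*453)) = sqrt(32041 + (69068 + 269082)) = sqrt(32041 + 338150) = sqrt(370191)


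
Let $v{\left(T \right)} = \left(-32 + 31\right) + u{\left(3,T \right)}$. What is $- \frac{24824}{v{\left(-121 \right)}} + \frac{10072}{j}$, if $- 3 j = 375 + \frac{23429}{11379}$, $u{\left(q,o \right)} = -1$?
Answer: $\frac{26455264192}{2145277} \approx 12332.0$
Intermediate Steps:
$j = - \frac{4290554}{34137}$ ($j = - \frac{375 + \frac{23429}{11379}}{3} = \left(- \frac{1}{3}\right) \frac{4290554}{11379} = - \frac{4290554}{34137} \approx -125.69$)
$v{\left(T \right)} = -2$ ($v{\left(T \right)} = \left(-32 + 31\right) - 1 = -1 - 1 = -2$)
$- \frac{24824}{v{\left(-121 \right)}} + \frac{10072}{j} = - \frac{24824}{-2} + \frac{10072}{- \frac{4290554}{34137}} = \left(-24824\right) \left(- \frac{1}{2}\right) + 10072 \left(- \frac{34137}{4290554}\right) = 12412 - \frac{171913932}{2145277} = \frac{26455264192}{2145277}$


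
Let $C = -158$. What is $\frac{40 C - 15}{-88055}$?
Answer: $\frac{1267}{17611} \approx 0.071944$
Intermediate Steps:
$\frac{40 C - 15}{-88055} = \frac{40 \left(-158\right) - 15}{-88055} = \left(-6320 - 15\right) \left(- \frac{1}{88055}\right) = \left(-6335\right) \left(- \frac{1}{88055}\right) = \frac{1267}{17611}$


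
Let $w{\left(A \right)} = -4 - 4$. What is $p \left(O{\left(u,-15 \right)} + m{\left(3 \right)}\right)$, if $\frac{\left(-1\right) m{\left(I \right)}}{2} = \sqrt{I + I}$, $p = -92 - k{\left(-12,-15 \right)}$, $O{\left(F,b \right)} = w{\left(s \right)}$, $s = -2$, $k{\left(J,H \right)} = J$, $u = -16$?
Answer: $640 + 160 \sqrt{6} \approx 1031.9$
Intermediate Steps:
$w{\left(A \right)} = -8$
$O{\left(F,b \right)} = -8$
$p = -80$ ($p = -92 - -12 = -92 + 12 = -80$)
$m{\left(I \right)} = - 2 \sqrt{2} \sqrt{I}$ ($m{\left(I \right)} = - 2 \sqrt{I + I} = - 2 \sqrt{2 I} = - 2 \sqrt{2} \sqrt{I}$)
$p \left(O{\left(u,-15 \right)} + m{\left(3 \right)}\right) = - 80 \left(-8 - 2 \sqrt{2} \sqrt{3}\right) = - 80 \left(-8 - 2 \sqrt{6}\right) = 640 + 160 \sqrt{6}$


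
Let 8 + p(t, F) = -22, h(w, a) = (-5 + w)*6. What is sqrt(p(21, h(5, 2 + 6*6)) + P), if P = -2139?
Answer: 3*I*sqrt(241) ≈ 46.573*I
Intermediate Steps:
h(w, a) = -30 + 6*w
p(t, F) = -30 (p(t, F) = -8 - 22 = -30)
sqrt(p(21, h(5, 2 + 6*6)) + P) = sqrt(-30 - 2139) = sqrt(-2169) = 3*I*sqrt(241)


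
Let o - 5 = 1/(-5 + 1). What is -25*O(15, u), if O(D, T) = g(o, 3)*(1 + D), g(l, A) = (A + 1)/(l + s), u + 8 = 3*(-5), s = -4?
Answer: -6400/3 ≈ -2133.3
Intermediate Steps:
o = 19/4 (o = 5 + 1/(-5 + 1) = 5 + 1/(-4) = 5 - ¼ = 19/4 ≈ 4.7500)
u = -23 (u = -8 + 3*(-5) = -8 - 15 = -23)
g(l, A) = (1 + A)/(-4 + l) (g(l, A) = (A + 1)/(l - 4) = (1 + A)/(-4 + l))
O(D, T) = 16/3 + 16*D/3 (O(D, T) = ((1 + 3)/(-4 + 19/4))*(1 + D) = (4/(¾))*(1 + D) = ((4/3)*4)*(1 + D) = 16*(1 + D)/3 = 16/3 + 16*D/3)
-25*O(15, u) = -25*(16/3 + (16/3)*15) = -25*(16/3 + 80) = -25*256/3 = -6400/3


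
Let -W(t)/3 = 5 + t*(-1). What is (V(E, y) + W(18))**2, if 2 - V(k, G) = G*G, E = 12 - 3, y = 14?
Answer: 24025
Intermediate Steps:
E = 9
W(t) = -15 + 3*t (W(t) = -3*(5 + t*(-1)) = -3*(5 - t) = -15 + 3*t)
V(k, G) = 2 - G**2 (V(k, G) = 2 - G*G = 2 - G**2)
(V(E, y) + W(18))**2 = ((2 - 1*14**2) + (-15 + 3*18))**2 = ((2 - 1*196) + (-15 + 54))**2 = ((2 - 196) + 39)**2 = (-194 + 39)**2 = (-155)**2 = 24025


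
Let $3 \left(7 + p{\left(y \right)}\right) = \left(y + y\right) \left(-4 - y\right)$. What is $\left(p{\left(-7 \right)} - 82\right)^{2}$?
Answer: $10609$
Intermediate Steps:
$p{\left(y \right)} = -7 + \frac{2 y \left(-4 - y\right)}{3}$ ($p{\left(y \right)} = -7 + \frac{\left(y + y\right) \left(-4 - y\right)}{3} = -7 + \frac{2 y \left(-4 - y\right)}{3}$)
$\left(p{\left(-7 \right)} - 82\right)^{2} = \left(\left(-7 - - \frac{56}{3} - \frac{2 \left(-7\right)^{2}}{3}\right) - 82\right)^{2} = \left(\left(-7 + \frac{56}{3} - \frac{98}{3}\right) - 82\right)^{2} = \left(-21 - 82\right)^{2} = \left(-103\right)^{2} = 10609$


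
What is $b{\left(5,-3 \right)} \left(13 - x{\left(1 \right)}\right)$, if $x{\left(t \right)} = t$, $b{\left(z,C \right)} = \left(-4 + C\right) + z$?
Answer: $-24$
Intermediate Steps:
$b{\left(z,C \right)} = -4 + C + z$
$b{\left(5,-3 \right)} \left(13 - x{\left(1 \right)}\right) = \left(-4 - 3 + 5\right) \left(13 - 1\right) = - 2 \left(13 - 1\right) = \left(-2\right) 12 = -24$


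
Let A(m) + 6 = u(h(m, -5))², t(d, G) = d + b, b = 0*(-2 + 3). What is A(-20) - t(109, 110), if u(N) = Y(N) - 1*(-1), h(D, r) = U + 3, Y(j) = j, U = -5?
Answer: -114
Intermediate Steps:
b = 0 (b = 0*1 = 0)
h(D, r) = -2 (h(D, r) = -5 + 3 = -2)
t(d, G) = d (t(d, G) = d + 0 = d)
u(N) = 1 + N (u(N) = N - 1*(-1) = N + 1 = 1 + N)
A(m) = -5 (A(m) = -6 + (1 - 2)² = -6 + (-1)² = -6 + 1 = -5)
A(-20) - t(109, 110) = -5 - 1*109 = -5 - 109 = -114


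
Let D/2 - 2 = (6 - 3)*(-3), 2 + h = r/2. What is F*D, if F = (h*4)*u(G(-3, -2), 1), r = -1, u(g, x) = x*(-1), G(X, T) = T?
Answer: -140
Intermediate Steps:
u(g, x) = -x
h = -5/2 (h = -2 - 1/2 = -5/2 ≈ -2.5000)
F = 10 (F = (-5/2*4)*(-1*1) = -10*(-1) = 10)
D = -14 (D = 4 + 2*((6 - 3)*(-3)) = 4 + 2*(3*(-3)) = 4 + 2*(-9) = 4 - 18 = -14)
F*D = 10*(-14) = -140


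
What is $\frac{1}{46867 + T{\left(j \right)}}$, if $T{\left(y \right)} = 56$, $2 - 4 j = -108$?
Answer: $\frac{1}{46923} \approx 2.1312 \cdot 10^{-5}$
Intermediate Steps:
$j = \frac{55}{2}$ ($j = \frac{1}{2} - -27 = \frac{1}{2} + 27 = \frac{55}{2} \approx 27.5$)
$\frac{1}{46867 + T{\left(j \right)}} = \frac{1}{46867 + 56} = \frac{1}{46923}$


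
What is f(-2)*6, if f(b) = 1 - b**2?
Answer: -18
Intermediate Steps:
f(-2)*6 = (1 - 1*(-2)**2)*6 = (1 - 1*4)*6 = (1 - 4)*6 = -3*6 = -18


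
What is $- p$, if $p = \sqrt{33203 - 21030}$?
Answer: $- \sqrt{12173} \approx -110.33$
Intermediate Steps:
$p = \sqrt{12173} \approx 110.33$
$- p = - \sqrt{12173}$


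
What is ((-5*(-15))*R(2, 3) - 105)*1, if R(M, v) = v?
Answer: 120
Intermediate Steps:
((-5*(-15))*R(2, 3) - 105)*1 = (-5*(-15)*3 - 105)*1 = (75*3 - 105)*1 = (225 - 105)*1 = 120*1 = 120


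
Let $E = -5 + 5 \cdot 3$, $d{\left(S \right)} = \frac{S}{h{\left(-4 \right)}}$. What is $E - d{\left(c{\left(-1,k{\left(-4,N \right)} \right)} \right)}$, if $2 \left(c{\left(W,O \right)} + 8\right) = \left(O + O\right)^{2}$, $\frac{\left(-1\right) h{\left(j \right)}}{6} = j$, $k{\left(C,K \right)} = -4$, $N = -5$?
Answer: $9$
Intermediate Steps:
$h{\left(j \right)} = - 6 j$
$c{\left(W,O \right)} = -8 + 2 O^{2}$ ($c{\left(W,O \right)} = -8 + \frac{\left(O + O\right)^{2}}{2} = -8 + \frac{\left(2 O\right)^{2}}{2} = -8 + \frac{4 O^{2}}{2} = -8 + 2 O^{2}$)
$d{\left(S \right)} = \frac{S}{24}$ ($d{\left(S \right)} = \frac{S}{\left(-6\right) \left(-4\right)} = \frac{S}{24}$)
$E = 10$ ($E = -5 + 15 = 10$)
$E - d{\left(c{\left(-1,k{\left(-4,N \right)} \right)} \right)} = 10 - \frac{-8 + 2 \left(-4\right)^{2}}{24} = 10 - \frac{-8 + 2 \cdot 16}{24} = 10 - \frac{-8 + 32}{24} = 10 - \frac{1}{24} \cdot 24 = 10 - 1 = 9$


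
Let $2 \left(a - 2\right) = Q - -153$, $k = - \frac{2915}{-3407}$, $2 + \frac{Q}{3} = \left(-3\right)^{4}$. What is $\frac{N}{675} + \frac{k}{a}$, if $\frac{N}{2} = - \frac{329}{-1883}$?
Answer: $\frac{592381951}{121869326925} \approx 0.0048608$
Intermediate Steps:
$Q = 237$ ($Q = -6 + 3 \left(-3\right)^{4} = -6 + 3 \cdot 81 = -6 + 243 = 237$)
$k = \frac{2915}{3407}$ ($k = \left(-2915\right) \left(- \frac{1}{3407}\right) = \frac{2915}{3407} \approx 0.85559$)
$a = 197$ ($a = 2 + \frac{237 - -153}{2} = 2 + \frac{237 + 153}{2} = 2 + \frac{1}{2} \cdot 390 = 2 + 195 = 197$)
$N = \frac{94}{269}$ ($N = 2 \left(- \frac{329}{-1883}\right) = 2 \left(\left(-329\right) \left(- \frac{1}{1883}\right)\right) = 2 \cdot \frac{47}{269} = \frac{94}{269} \approx 0.34944$)
$\frac{N}{675} + \frac{k}{a} = \frac{94}{269 \cdot 675} + \frac{2915}{3407 \cdot 197} = \frac{94}{269} \cdot \frac{1}{675} + \frac{2915}{3407} \cdot \frac{1}{197} = \frac{94}{181575} + \frac{2915}{671179} = \frac{592381951}{121869326925}$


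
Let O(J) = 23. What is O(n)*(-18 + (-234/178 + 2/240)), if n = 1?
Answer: -4742393/10680 ≈ -444.04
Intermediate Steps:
O(n)*(-18 + (-234/178 + 2/240)) = 23*(-18 + (-234/178 + 2/240)) = 23*(-18 + (-234*1/178 + 2*(1/240))) = 23*(-18 + (-117/89 + 1/120)) = 23*(-18 - 13951/10680) = 23*(-206191/10680) = -4742393/10680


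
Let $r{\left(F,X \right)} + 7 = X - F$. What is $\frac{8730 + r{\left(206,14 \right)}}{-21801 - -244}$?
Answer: $- \frac{8531}{21557} \approx -0.39574$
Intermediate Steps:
$r{\left(F,X \right)} = -7 + X - F$ ($r{\left(F,X \right)} = -7 - \left(F - X\right) = -7 + X - F$)
$\frac{8730 + r{\left(206,14 \right)}}{-21801 - -244} = \frac{8730 - 199}{-21801 - -244} = \frac{8730 - 199}{-21801 + \left(333 - 89\right)} = \frac{8730 - 199}{-21801 + 244} = \frac{8531}{-21557} = 8531 \left(- \frac{1}{21557}\right) = - \frac{8531}{21557}$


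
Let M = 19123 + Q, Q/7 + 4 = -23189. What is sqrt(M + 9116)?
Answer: 4*I*sqrt(8382) ≈ 366.21*I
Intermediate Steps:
Q = -162351 (Q = -28 + 7*(-23189) = -28 - 162323 = -162351)
M = -143228 (M = 19123 - 162351 = -143228)
sqrt(M + 9116) = sqrt(-143228 + 9116) = sqrt(-134112) = 4*I*sqrt(8382)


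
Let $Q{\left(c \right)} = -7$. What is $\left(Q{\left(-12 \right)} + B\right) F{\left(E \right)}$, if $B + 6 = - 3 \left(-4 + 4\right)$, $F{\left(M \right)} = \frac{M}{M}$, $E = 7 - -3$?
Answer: $-13$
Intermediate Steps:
$E = 10$ ($E = 7 + 3 = 10$)
$F{\left(M \right)} = 1$
$B = -6$ ($B = -6 - 3 \left(-4 + 4\right) = -6 - 0 = -6 + 0 = -6$)
$\left(Q{\left(-12 \right)} + B\right) F{\left(E \right)} = \left(-7 - 6\right) 1 = \left(-13\right) 1 = -13$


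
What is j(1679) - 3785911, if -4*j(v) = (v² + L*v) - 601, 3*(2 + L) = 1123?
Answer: -55761695/12 ≈ -4.6468e+6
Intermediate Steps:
L = 1117/3 (L = -2 + (⅓)*1123 = -2 + 1123/3 = 1117/3 ≈ 372.33)
j(v) = 601/4 - 1117*v/12 - v²/4 (j(v) = -((v² + 1117*v/3) - 601)/4 = -(-601 + v² + 1117*v/3)/4 = 601/4 - 1117*v/12 - v²/4)
j(1679) - 3785911 = (601/4 - 1117/12*1679 - ¼*1679²) - 3785911 = (601/4 - 1875443/12 - ¼*2819041) - 3785911 = (601/4 - 1875443/12 - 2819041/4) - 3785911 = -10330763/12 - 3785911 = -55761695/12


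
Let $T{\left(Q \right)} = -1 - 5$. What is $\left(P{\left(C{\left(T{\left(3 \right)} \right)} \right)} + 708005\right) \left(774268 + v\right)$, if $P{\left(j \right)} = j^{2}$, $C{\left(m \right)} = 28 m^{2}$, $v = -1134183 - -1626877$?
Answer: $2184329908378$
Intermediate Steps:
$v = 492694$ ($v = -1134183 + 1626877 = 492694$)
$T{\left(Q \right)} = -6$ ($T{\left(Q \right)} = -1 - 5 = -6$)
$\left(P{\left(C{\left(T{\left(3 \right)} \right)} \right)} + 708005\right) \left(774268 + v\right) = \left(\left(28 \left(-6\right)^{2}\right)^{2} + 708005\right) \left(774268 + 492694\right) = \left(\left(28 \cdot 36\right)^{2} + 708005\right) 1266962 = \left(1008^{2} + 708005\right) 1266962 = \left(1016064 + 708005\right) 1266962 = 1724069 \cdot 1266962 = 2184329908378$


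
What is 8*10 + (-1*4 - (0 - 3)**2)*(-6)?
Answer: 158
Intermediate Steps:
8*10 + (-1*4 - (0 - 3)**2)*(-6) = 80 + (-4 - 1*(-3)**2)*(-6) = 80 + (-4 - 1*9)*(-6) = 80 + (-4 - 9)*(-6) = 80 - 13*(-6) = 80 + 78 = 158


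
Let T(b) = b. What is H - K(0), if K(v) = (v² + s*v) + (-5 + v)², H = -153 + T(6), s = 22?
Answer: -172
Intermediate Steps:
H = -147 (H = -153 + 6 = -147)
K(v) = v² + (-5 + v)² + 22*v (K(v) = (v² + 22*v) + (-5 + v)² = v² + (-5 + v)² + 22*v)
H - K(0) = -147 - (25 + 2*0² + 12*0) = -147 - (25 + 2*0 + 0) = -147 - (25 + 0 + 0) = -147 - 1*25 = -147 - 25 = -172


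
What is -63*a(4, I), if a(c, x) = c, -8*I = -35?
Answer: -252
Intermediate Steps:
I = 35/8 (I = -⅛*(-35) = 35/8 ≈ 4.3750)
-63*a(4, I) = -63*4 = -252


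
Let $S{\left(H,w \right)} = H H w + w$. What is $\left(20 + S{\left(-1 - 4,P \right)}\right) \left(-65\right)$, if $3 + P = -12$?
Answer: $24050$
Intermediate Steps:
$P = -15$ ($P = -3 - 12 = -15$)
$S{\left(H,w \right)} = w + w H^{2}$ ($S{\left(H,w \right)} = H^{2} w + w = w H^{2} + w = w + w H^{2}$)
$\left(20 + S{\left(-1 - 4,P \right)}\right) \left(-65\right) = \left(20 - 15 \left(1 + \left(-1 - 4\right)^{2}\right)\right) \left(-65\right) = \left(20 - 15 \left(1 + \left(-5\right)^{2}\right)\right) \left(-65\right) = \left(20 - 15 \left(1 + 25\right)\right) \left(-65\right) = \left(20 - 390\right) \left(-65\right) = \left(-370\right) \left(-65\right) = 24050$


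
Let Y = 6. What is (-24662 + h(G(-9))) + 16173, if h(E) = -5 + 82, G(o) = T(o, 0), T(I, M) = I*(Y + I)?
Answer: -8412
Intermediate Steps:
T(I, M) = I*(6 + I)
G(o) = o*(6 + o)
h(E) = 77
(-24662 + h(G(-9))) + 16173 = (-24662 + 77) + 16173 = -24585 + 16173 = -8412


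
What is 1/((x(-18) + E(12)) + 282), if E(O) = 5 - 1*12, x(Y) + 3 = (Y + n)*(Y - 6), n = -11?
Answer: 1/968 ≈ 0.0010331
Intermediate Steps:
x(Y) = -3 + (-11 + Y)*(-6 + Y) (x(Y) = -3 + (Y - 11)*(Y - 6) = -3 + (-11 + Y)*(-6 + Y))
E(O) = -7 (E(O) = 5 - 12 = -7)
1/((x(-18) + E(12)) + 282) = 1/(((63 + (-18)**2 - 17*(-18)) - 7) + 282) = 1/(((63 + 324 + 306) - 7) + 282) = 1/((693 - 7) + 282) = 1/(686 + 282) = 1/968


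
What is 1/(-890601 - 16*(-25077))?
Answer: -1/489369 ≈ -2.0434e-6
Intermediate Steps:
1/(-890601 - 16*(-25077)) = 1/(-890601 + 401232) = 1/(-489369) = -1/489369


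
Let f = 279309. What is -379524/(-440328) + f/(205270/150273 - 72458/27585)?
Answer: -2360259404339691209/10653711668572 ≈ -2.2154e+5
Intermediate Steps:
-379524/(-440328) + f/(205270/150273 - 72458/27585) = -379524/(-440328) + 279309/(205270/150273 - 72458/27585) = -379524*(-1/440328) + 279309/(205270*(1/150273) - 72458*1/27585) = 31627/36694 + 279309/(205270/150273 - 72458/27585) = 31627/36694 + 279309/(-580678676/460586745) = 31627/36694 + 279309*(-460586745/580678676) = 31627/36694 - 128646023159205/580678676 = -2360259404339691209/10653711668572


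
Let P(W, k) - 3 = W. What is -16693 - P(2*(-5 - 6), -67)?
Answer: -16674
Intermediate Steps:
P(W, k) = 3 + W
-16693 - P(2*(-5 - 6), -67) = -16693 - (3 + 2*(-5 - 6)) = -16693 - (3 + 2*(-11)) = -16693 - (3 - 22) = -16693 - 1*(-19) = -16693 + 19 = -16674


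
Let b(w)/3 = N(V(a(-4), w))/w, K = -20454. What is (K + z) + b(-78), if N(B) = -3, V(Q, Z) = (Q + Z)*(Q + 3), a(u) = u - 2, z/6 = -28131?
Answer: -4920237/26 ≈ -1.8924e+5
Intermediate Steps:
z = -168786 (z = 6*(-28131) = -168786)
a(u) = -2 + u
V(Q, Z) = (3 + Q)*(Q + Z) (V(Q, Z) = (Q + Z)*(3 + Q) = (3 + Q)*(Q + Z))
b(w) = -9/w (b(w) = 3*(-3/w) = -9/w)
(K + z) + b(-78) = (-20454 - 168786) - 9/(-78) = -189240 - 9*(-1/78) = -189240 + 3/26 = -4920237/26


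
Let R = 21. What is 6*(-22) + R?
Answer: -111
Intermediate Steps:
6*(-22) + R = 6*(-22) + 21 = -132 + 21 = -111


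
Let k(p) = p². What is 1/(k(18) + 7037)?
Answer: 1/7361 ≈ 0.00013585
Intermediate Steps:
1/(k(18) + 7037) = 1/(18² + 7037) = 1/(324 + 7037) = 1/7361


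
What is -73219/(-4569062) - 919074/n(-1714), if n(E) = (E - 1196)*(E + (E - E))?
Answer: -159754531397/949553887495 ≈ -0.16824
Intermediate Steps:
n(E) = E*(-1196 + E) (n(E) = (-1196 + E)*(E + 0) = (-1196 + E)*E = E*(-1196 + E))
-73219/(-4569062) - 919074/n(-1714) = -73219/(-4569062) - 919074*(-1/(1714*(-1196 - 1714))) = -73219*(-1/4569062) - 919074/((-1714*(-2910))) = 73219/4569062 - 919074/4987740 = 73219/4569062 - 919074*1/4987740 = 73219/4569062 - 153179/831290 = -159754531397/949553887495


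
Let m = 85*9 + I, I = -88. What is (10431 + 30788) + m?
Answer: 41896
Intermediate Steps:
m = 677 (m = 85*9 - 88 = 765 - 88 = 677)
(10431 + 30788) + m = (10431 + 30788) + 677 = 41219 + 677 = 41896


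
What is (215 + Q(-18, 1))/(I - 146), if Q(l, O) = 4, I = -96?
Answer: -219/242 ≈ -0.90496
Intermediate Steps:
(215 + Q(-18, 1))/(I - 146) = (215 + 4)/(-96 - 146) = 219/(-242) = 219*(-1/242) = -219/242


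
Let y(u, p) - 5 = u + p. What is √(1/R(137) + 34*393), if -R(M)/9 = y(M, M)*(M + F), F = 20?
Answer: √25637706928991/43803 ≈ 115.59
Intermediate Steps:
y(u, p) = 5 + p + u (y(u, p) = 5 + (u + p) = 5 + (p + u) = 5 + p + u)
R(M) = -9*(5 + 2*M)*(20 + M) (R(M) = -9*(5 + M + M)*(M + 20) = -9*(5 + 2*M)*(20 + M))
√(1/R(137) + 34*393) = √(1/(-9*(5 + 2*137)*(20 + 137)) + 34*393) = √(1/(-9*(5 + 274)*157) + 13362) = √(1/(-9*279*157) + 13362) = √(1/(-394227) + 13362) = √(-1/394227 + 13362) = √(5267661173/394227) = √25637706928991/43803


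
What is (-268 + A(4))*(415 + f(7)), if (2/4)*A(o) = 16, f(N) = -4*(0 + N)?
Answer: -91332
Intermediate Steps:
f(N) = -4*N
A(o) = 32 (A(o) = 2*16 = 32)
(-268 + A(4))*(415 + f(7)) = (-268 + 32)*(415 - 4*7) = -236*(415 - 28) = -236*387 = -91332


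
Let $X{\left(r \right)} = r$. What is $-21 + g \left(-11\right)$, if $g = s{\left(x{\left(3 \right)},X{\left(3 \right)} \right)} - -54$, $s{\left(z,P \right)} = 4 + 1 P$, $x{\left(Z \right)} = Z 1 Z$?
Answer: $-692$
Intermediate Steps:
$x{\left(Z \right)} = Z^{2}$ ($x{\left(Z \right)} = Z Z = Z^{2}$)
$s{\left(z,P \right)} = 4 + P$
$g = 61$ ($g = \left(4 + 3\right) - -54 = 7 + 54 = 61$)
$-21 + g \left(-11\right) = -21 + 61 \left(-11\right) = -21 - 671 = -692$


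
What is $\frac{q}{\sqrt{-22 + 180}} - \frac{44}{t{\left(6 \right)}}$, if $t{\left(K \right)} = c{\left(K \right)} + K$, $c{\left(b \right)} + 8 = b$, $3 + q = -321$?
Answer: $-11 - \frac{162 \sqrt{158}}{79} \approx -36.776$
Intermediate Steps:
$q = -324$ ($q = -3 - 321 = -324$)
$c{\left(b \right)} = -8 + b$
$t{\left(K \right)} = -8 + 2 K$ ($t{\left(K \right)} = \left(-8 + K\right) + K = -8 + 2 K$)
$\frac{q}{\sqrt{-22 + 180}} - \frac{44}{t{\left(6 \right)}} = - \frac{324}{\sqrt{-22 + 180}} - \frac{44}{-8 + 2 \cdot 6} = - \frac{324}{\sqrt{158}} - \frac{44}{-8 + 12} = - 324 \frac{\sqrt{158}}{158} - \frac{44}{4} = - \frac{162 \sqrt{158}}{79} - 11 = -11 - \frac{162 \sqrt{158}}{79}$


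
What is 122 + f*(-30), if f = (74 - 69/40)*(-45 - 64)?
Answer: 945845/4 ≈ 2.3646e+5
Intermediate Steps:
f = -315119/40 (f = (74 - 69*1/40)*(-109) = (74 - 69/40)*(-109) = (2891/40)*(-109) = -315119/40 ≈ -7878.0)
122 + f*(-30) = 122 - 315119/40*(-30) = 122 + 945357/4 = 945845/4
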